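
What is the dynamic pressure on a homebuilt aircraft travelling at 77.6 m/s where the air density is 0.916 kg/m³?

q = 2760 Pa

q = ½ρv² = ½ × 0.916 × 77.6² = 2760 Pa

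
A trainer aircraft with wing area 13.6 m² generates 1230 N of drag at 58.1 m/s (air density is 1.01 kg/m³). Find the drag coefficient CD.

CD = 0.0531

From D = ½ρv²S·CD, rearranging gives CD = 2D/(ρv²S).
CD = 2 × 1230 / (1.01 × 58.1² × 13.6) = 0.0531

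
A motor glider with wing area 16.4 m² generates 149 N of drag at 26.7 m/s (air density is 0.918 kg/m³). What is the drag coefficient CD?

CD = 0.0278

From D = ½ρv²S·CD, rearranging gives CD = 2D/(ρv²S).
CD = 2 × 149 / (0.918 × 26.7² × 16.4) = 0.0278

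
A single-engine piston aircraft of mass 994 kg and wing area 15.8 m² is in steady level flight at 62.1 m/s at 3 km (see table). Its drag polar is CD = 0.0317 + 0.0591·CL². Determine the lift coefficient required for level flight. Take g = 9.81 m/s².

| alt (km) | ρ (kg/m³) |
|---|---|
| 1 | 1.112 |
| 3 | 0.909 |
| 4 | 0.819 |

At 3 km, from the table: ρ = 0.909 kg/m³.
In steady level flight, lift balances weight: W = mg = 994 × 9.81 = 9751.1 N.
Dynamic pressure q = 0.5 × 0.909 × 62.1² = 1753 Pa.
CL = 2W/(ρv²S) = 2×9751.1/(0.909×62.1²×15.8) = 0.3521.

CL = 0.352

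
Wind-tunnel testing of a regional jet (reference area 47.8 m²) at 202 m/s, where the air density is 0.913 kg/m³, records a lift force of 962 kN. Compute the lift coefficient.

From L = ½ρv²S·CL, rearranging gives CL = 2L/(ρv²S).
CL = 2 × 9.62×10^5 / (0.913 × 202² × 47.8) = 1.08

CL = 1.08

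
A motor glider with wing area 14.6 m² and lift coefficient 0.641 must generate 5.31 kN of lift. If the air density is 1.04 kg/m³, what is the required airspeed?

L = ½ρv²S·CL ⇒ v = √(2L/(ρ·S·CL))
v = √(2 × 5310 / (1.04 × 14.6 × 0.641)) = √1091 = 33 m/s

v = 33 m/s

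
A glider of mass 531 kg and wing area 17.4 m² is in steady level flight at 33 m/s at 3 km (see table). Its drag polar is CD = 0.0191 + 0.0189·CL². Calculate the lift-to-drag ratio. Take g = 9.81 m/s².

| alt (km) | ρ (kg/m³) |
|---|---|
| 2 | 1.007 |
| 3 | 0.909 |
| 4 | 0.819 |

At 3 km, from the table: ρ = 0.909 kg/m³.
Weight W = mg = 531 × 9.81 = 5209.1 N; in level flight L = W.
q = ½ρv² = ½ × 0.909 × 33² = 495 Pa.
Required CL = L/(qS) = 5209.1/(495·17.4) = 0.6049.
CD = 0.0191 + 0.0189 × 0.6049² = 0.02601.
L/D = CL/CD = 0.6049 / 0.02601 = 23.3

L/D = 23.3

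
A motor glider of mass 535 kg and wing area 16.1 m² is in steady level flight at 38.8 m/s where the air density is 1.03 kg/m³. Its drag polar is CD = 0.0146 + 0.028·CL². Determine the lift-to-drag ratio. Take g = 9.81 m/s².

Weight W = mg = 535 × 9.81 = 5248.4 N; in level flight L = W.
Dynamic pressure q = 0.5 × 1.03 × 38.8² = 775.3 Pa.
Required CL = L/(qS) = 5248.4/(775.3·16.1) = 0.4205.
CD = 0.0146 + 0.028 × 0.4205² = 0.01955.
L/D = CL/CD = 0.4205 / 0.01955 = 21.5

L/D = 21.5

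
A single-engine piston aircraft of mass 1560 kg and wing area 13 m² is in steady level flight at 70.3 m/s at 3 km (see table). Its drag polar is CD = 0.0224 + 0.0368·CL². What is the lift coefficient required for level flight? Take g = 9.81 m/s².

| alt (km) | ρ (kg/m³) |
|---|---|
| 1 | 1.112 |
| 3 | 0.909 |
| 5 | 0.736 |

CL = 0.524

At 3 km, from the table: ρ = 0.909 kg/m³.
Weight W = mg = 1560 × 9.81 = 15304 N; in level flight L = W.
q = ½ρv² = ½ × 0.909 × 70.3² = 2246 Pa.
Required CL = L/(qS) = 15304/(2246·13) = 0.5241.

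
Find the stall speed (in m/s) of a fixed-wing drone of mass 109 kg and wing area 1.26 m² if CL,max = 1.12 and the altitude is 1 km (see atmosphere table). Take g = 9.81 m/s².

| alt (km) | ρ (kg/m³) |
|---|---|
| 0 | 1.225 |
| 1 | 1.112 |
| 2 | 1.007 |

V_stall = 36.9 m/s

At 1 km, from the table: ρ = 1.112 kg/m³.
Stall occurs when L = W at CL,max. W = mg = 109 × 9.81 = 1069 N.
From L = ½ρV²S·CL,max = W: V_stall = √(2W/(ρSCL,max)) = √(2·1069/(1.112·1.26·1.12))
V_stall = √1363 = 36.9 m/s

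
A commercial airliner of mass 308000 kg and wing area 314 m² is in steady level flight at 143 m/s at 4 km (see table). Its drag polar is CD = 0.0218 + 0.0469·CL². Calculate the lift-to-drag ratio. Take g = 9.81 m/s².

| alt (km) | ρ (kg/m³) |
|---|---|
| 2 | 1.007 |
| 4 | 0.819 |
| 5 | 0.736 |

At 4 km, from the table: ρ = 0.819 kg/m³.
In steady level flight, lift balances weight: W = mg = 308000 × 9.81 = 3.0215×10^6 N.
q = ½ρv² = ½ × 0.819 × 143² = 8374 Pa.
CL = 2W/(ρv²S) = 2×3.0215×10^6/(0.819×143²×314) = 1.149.
CD = 0.0218 + 0.0469 × 1.149² = 0.08373.
L/D = CL/CD = 1.149 / 0.08373 = 13.7

L/D = 13.7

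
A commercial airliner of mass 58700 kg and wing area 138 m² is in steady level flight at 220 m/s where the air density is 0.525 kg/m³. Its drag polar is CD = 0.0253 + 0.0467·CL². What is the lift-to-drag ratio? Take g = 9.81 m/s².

L/D = 10.8

Weight W = mg = 58700 × 9.81 = 5.7585×10^5 N; in level flight L = W.
Dynamic pressure q = 0.5 × 0.525 × 220² = 12700 Pa.
Required CL = L/(qS) = 5.7585×10^5/(12700·138) = 0.3284.
CD = 0.0253 + 0.0467 × 0.3284² = 0.03034.
L/D = CL/CD = 0.3284 / 0.03034 = 10.8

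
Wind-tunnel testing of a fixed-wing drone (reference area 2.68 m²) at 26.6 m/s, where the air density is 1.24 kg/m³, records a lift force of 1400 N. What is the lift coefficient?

From L = ½ρv²S·CL, rearranging gives CL = 2L/(ρv²S).
CL = 2 × 1400 / (1.24 × 26.6² × 2.68) = 1.19

CL = 1.19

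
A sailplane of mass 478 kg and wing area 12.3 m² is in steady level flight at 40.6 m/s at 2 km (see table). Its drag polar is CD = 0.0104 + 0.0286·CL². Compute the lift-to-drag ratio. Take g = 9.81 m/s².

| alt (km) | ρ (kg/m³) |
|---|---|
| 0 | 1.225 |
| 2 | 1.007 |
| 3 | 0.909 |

At 2 km, from the table: ρ = 1.007 kg/m³.
Level flight ⇒ L = W = m·g = 478 × 9.81 = 4689.2 N.
q = ½ρv² = ½ × 1.007 × 40.6² = 829.9 Pa.
CL = W/(q·S) = 4689.2 / (829.9 × 12.3) = 0.4593.
CD = 0.0104 + 0.0286 × 0.4593² = 0.01643.
L/D = CL/CD = 0.4593 / 0.01643 = 28

L/D = 28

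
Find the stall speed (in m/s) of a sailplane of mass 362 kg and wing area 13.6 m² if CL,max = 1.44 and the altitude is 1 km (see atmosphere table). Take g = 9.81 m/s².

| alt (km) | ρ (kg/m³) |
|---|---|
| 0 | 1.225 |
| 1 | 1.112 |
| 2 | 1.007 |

V_stall = 18.1 m/s

At 1 km, from the table: ρ = 1.112 kg/m³.
Weight W = mg = 362 × 9.81 = 3551 N.
V_stall = √(2W/(ρ·S·CL,max)) = √(2 × 3551 / (1.112 × 13.6 × 1.44))
V_stall = √326.1 = 18.1 m/s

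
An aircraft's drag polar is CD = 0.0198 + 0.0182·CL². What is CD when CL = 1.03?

CD = 0.0391

CD = 0.0198 + 0.0182 × 1.03² = 0.0198 + 0.01931 = 0.0391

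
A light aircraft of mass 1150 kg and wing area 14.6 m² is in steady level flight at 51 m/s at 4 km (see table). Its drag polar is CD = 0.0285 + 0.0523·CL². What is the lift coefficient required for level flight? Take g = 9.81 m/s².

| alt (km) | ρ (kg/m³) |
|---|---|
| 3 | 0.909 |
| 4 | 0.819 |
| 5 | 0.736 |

At 4 km, from the table: ρ = 0.819 kg/m³.
In steady level flight, lift balances weight: W = mg = 1150 × 9.81 = 11282 N.
Dynamic pressure q = 0.5 × 0.819 × 51² = 1065 Pa.
CL = 2W/(ρv²S) = 2×11282/(0.819×51²×14.6) = 0.7255.

CL = 0.725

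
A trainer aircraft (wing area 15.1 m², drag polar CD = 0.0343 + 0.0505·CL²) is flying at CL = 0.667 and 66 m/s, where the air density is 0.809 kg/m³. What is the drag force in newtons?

CD = 0.0343 + 0.0505 × 0.667² = 0.05677
D = ½ρv²S·CD = ½ × 0.809 × 66² × 15.1 × 0.05677 = 1510 N

D = 1510 N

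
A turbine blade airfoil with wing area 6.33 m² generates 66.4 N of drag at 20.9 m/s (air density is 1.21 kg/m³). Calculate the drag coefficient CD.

CD = 0.0397

From D = ½ρv²S·CD, rearranging gives CD = 2D/(ρv²S).
CD = 2 × 66.4 / (1.21 × 20.9² × 6.33) = 0.0397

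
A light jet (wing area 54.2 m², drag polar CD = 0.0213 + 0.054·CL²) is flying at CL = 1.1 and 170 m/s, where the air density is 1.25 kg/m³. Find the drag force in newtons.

CD = 0.0213 + 0.054 × 1.1² = 0.08664
D = ½ρv²S·CD = ½ × 1.25 × 170² × 54.2 × 0.08664 = 84800 N

D = 84800 N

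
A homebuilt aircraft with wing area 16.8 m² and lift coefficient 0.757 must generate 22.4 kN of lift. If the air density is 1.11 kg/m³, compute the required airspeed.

v = 56.3 m/s

L = ½ρv²S·CL ⇒ v = √(2L/(ρ·S·CL))
v = √(2 × 22400 / (1.11 × 16.8 × 0.757)) = √3174 = 56.3 m/s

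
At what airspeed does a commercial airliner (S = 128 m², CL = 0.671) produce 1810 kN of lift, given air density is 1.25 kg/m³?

v = 184 m/s

L = ½ρv²S·CL ⇒ v = √(2L/(ρ·S·CL))
v = √(2 × 1.81×10^6 / (1.25 × 128 × 0.671)) = √33720 = 184 m/s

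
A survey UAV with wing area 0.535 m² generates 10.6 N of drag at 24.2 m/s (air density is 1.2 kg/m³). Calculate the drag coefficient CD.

From D = ½ρv²S·CD, rearranging gives CD = 2D/(ρv²S).
CD = 2 × 10.6 / (1.2 × 24.2² × 0.535) = 0.0564

CD = 0.0564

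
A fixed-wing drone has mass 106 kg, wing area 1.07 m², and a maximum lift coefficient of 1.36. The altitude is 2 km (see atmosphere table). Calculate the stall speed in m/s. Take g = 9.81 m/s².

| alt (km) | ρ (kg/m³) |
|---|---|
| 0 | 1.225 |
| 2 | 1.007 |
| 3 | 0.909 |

At 2 km, from the table: ρ = 1.007 kg/m³.
Weight W = mg = 106 × 9.81 = 1040 N.
From L = ½ρV²S·CL,max = W: V_stall = √(2W/(ρSCL,max)) = √(2·1040/(1.007·1.07·1.36))
V_stall = √1419 = 37.7 m/s

V_stall = 37.7 m/s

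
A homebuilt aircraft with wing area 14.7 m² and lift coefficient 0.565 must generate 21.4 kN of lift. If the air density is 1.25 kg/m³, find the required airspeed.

v = 64.2 m/s

L = ½ρv²S·CL ⇒ v = √(2L/(ρ·S·CL))
v = √(2 × 21400 / (1.25 × 14.7 × 0.565)) = √4123 = 64.2 m/s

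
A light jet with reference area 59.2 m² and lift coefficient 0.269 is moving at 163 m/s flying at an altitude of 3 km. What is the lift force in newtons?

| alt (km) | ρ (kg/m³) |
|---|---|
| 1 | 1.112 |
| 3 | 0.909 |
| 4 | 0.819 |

L = 1.92×10^5 N

At 3 km, from the table: ρ = 0.909 kg/m³.
Dynamic pressure q = ½ρv² = ½ × 0.909 × 163² = 12080 Pa.
L = q·S·CL = 12080 × 59.2 × 0.269 = 1.92×10^5 N ≈ 192 kN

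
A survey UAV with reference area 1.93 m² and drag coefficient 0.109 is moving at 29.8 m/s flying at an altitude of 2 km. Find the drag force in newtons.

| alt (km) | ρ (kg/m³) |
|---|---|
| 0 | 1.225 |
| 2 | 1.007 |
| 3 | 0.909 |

At 2 km, from the table: ρ = 1.007 kg/m³.
Dynamic pressure q = ½ρv² = ½ × 1.007 × 29.8² = 447.1 Pa.
D = q·S·CD = 447.1 × 1.93 × 0.109 = 94.1 N

D = 94.1 N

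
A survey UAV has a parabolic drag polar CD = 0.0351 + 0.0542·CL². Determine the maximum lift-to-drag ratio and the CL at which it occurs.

(L/D)max = 11.5, at CL = 0.805

For CD = CD0 + K·CL², (L/D)max occurs at CL* = √(CD0/K) and equals 1/(2√(K·CD0)).
(L/D)max = 1/(2√(0.0542 × 0.0351)) = 1/(2 × 0.04362) = 11.5
CL* = √(0.0351/0.0542) = 0.805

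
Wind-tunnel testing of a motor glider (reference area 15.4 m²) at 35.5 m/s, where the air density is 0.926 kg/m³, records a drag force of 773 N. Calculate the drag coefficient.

CD = 0.086

From D = ½ρv²S·CD, rearranging gives CD = 2D/(ρv²S).
CD = 2 × 773 / (0.926 × 35.5² × 15.4) = 0.086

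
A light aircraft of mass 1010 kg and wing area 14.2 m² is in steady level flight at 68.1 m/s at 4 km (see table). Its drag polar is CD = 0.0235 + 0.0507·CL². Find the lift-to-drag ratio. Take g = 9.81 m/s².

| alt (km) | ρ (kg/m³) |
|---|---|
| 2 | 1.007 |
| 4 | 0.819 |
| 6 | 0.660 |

At 4 km, from the table: ρ = 0.819 kg/m³.
Weight W = mg = 1010 × 9.81 = 9908.1 N; in level flight L = W.
q = ½ρv² = ½ × 0.819 × 68.1² = 1899 Pa.
CL = W/(q·S) = 9908.1 / (1899 × 14.2) = 0.3674.
CD = 0.0235 + 0.0507 × 0.3674² = 0.03034.
L/D = CL/CD = 0.3674 / 0.03034 = 12.1

L/D = 12.1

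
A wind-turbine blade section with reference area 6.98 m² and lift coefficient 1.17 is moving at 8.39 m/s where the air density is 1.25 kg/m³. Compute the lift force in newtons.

L = 359 N

Dynamic pressure q = ½ρv² = ½ × 1.25 × 8.39² = 44 Pa.
L = q·S·CL = 44 × 6.98 × 1.17 = 359 N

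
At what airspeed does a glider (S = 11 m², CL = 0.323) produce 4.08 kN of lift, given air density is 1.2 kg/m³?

L = ½ρv²S·CL ⇒ v = √(2L/(ρ·S·CL))
v = √(2 × 4080 / (1.2 × 11 × 0.323)) = √1914 = 43.7 m/s

v = 43.7 m/s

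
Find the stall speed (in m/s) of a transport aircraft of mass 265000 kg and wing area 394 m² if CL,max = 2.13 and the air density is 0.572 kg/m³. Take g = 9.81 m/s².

Weight W = mg = 265000 × 9.81 = 2.6×10^6 N.
V_stall = √(2W/(ρ·S·CL,max)) = √(2 × 2.6×10^6 / (0.572 × 394 × 2.13))
V_stall = √10830 = 104 m/s

V_stall = 104 m/s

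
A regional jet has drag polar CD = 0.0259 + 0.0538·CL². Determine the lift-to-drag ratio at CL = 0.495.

L/D = 12.7

CD = 0.0259 + 0.0538 × 0.495² = 0.03908
L/D = CL/CD = 0.495 / 0.03908 = 12.7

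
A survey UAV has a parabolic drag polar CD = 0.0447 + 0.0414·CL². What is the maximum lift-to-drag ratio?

For CD = CD0 + K·CL², (L/D)max occurs at CL* = √(CD0/K) and equals 1/(2√(K·CD0)).
(L/D)max = 1/(2√(0.0414 × 0.0447)) = 1/(2 × 0.04302) = 11.6

(L/D)max = 11.6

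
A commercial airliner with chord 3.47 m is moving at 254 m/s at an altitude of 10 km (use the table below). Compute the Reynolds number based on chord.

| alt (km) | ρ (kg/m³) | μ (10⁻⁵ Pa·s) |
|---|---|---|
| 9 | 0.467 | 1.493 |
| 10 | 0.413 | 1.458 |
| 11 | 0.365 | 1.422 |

At 10 km, from the table: ρ = 0.413 kg/m³, μ = 1.458×10⁻⁵ Pa·s.
Re = ρ·v·c/μ = 0.413 × 254 × 3.47 / (1.458×10⁻⁵) = 2.5×10^7

Re = 2.5×10^7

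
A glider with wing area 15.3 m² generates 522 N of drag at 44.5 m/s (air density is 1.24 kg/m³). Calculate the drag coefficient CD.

From D = ½ρv²S·CD, rearranging gives CD = 2D/(ρv²S).
CD = 2 × 522 / (1.24 × 44.5² × 15.3) = 0.0278

CD = 0.0278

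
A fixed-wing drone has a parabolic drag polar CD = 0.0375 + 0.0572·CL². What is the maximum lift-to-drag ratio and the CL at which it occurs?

For CD = CD0 + K·CL², (L/D)max occurs at CL* = √(CD0/K) and equals 1/(2√(K·CD0)).
(L/D)max = 1/(2√(0.0572 × 0.0375)) = 1/(2 × 0.04631) = 10.8
CL* = √(0.0375/0.0572) = 0.81

(L/D)max = 10.8, at CL = 0.81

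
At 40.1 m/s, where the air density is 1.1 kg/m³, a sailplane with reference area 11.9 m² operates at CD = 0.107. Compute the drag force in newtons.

D = 1130 N

Dynamic pressure q = ½ρv² = ½ × 1.1 × 40.1² = 884.4 Pa.
D = q·S·CD = 884.4 × 11.9 × 0.107 = 1130 N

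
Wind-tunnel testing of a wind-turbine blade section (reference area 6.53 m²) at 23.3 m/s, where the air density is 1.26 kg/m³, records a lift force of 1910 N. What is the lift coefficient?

From L = ½ρv²S·CL, rearranging gives CL = 2L/(ρv²S).
CL = 2 × 1910 / (1.26 × 23.3² × 6.53) = 0.855

CL = 0.855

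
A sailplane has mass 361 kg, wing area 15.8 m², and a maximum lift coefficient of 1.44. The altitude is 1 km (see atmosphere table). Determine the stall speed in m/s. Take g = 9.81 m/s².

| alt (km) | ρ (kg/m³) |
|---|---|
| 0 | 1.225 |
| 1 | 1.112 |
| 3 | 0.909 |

At 1 km, from the table: ρ = 1.112 kg/m³.
At stall, lift equals weight: L = W = m·g = 361 × 9.81 = 3541 N.
V_stall = √(2W/(ρ·S·CL,max)) = √(2 × 3541 / (1.112 × 15.8 × 1.44))
V_stall = √280 = 16.7 m/s

V_stall = 16.7 m/s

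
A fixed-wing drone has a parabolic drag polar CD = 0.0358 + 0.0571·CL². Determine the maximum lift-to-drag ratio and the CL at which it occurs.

(L/D)max = 11.1, at CL = 0.792

For CD = CD0 + K·CL², (L/D)max occurs at CL* = √(CD0/K) and equals 1/(2√(K·CD0)).
(L/D)max = 1/(2√(0.0571 × 0.0358)) = 1/(2 × 0.04521) = 11.1
CL* = √(0.0358/0.0571) = 0.792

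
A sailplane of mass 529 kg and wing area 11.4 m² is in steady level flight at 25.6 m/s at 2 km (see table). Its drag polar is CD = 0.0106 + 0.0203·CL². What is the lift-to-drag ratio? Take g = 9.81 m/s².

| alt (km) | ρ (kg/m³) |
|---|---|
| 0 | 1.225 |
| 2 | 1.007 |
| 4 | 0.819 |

L/D = 28

At 2 km, from the table: ρ = 1.007 kg/m³.
In steady level flight, lift balances weight: W = mg = 529 × 9.81 = 5189.5 N.
Dynamic pressure q = 0.5 × 1.007 × 25.6² = 330 Pa.
CL = 2W/(ρv²S) = 2×5189.5/(1.007×25.6²×11.4) = 1.38.
CD = 0.0106 + 0.0203 × 1.38² = 0.04923.
L/D = CL/CD = 1.38 / 0.04923 = 28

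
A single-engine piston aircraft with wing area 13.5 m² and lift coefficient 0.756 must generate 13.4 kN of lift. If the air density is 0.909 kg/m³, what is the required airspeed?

v = 53.7 m/s

L = ½ρv²S·CL ⇒ v = √(2L/(ρ·S·CL))
v = √(2 × 13400 / (0.909 × 13.5 × 0.756)) = √2889 = 53.7 m/s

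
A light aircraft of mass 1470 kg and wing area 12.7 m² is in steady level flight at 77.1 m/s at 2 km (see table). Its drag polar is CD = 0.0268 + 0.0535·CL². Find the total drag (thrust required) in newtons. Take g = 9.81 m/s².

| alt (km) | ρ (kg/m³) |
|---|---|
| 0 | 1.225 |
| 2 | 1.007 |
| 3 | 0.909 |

D = 1310 N

At 2 km, from the table: ρ = 1.007 kg/m³.
Weight W = mg = 1470 × 9.81 = 14421 N; in level flight L = W.
q = ½ρv² = ½ × 1.007 × 77.1² = 2993 Pa.
CL = 2W/(ρv²S) = 2×14421/(1.007×77.1²×12.7) = 0.3794.
CD = 0.0268 + 0.0535 × 0.3794² = 0.0345.
D = q·S·CD = 2993 × 12.7 × 0.0345 = 1311 N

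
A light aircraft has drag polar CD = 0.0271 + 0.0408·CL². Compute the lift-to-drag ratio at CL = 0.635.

CD = 0.0271 + 0.0408 × 0.635² = 0.04355
L/D = CL/CD = 0.635 / 0.04355 = 14.6

L/D = 14.6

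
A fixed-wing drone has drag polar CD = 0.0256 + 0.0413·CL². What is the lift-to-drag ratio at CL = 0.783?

CD = 0.0256 + 0.0413 × 0.783² = 0.05092
L/D = CL/CD = 0.783 / 0.05092 = 15.4

L/D = 15.4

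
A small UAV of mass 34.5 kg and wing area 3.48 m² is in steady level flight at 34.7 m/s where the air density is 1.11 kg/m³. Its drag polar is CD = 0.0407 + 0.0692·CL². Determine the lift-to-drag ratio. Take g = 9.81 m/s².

In steady level flight, lift balances weight: W = mg = 34.5 × 9.81 = 338.44 N.
Dynamic pressure q = 0.5 × 1.11 × 34.7² = 668.3 Pa.
CL = 2W/(ρv²S) = 2×338.44/(1.11×34.7²×3.48) = 0.1455.
CD = 0.0407 + 0.0692 × 0.1455² = 0.04217.
L/D = CL/CD = 0.1455 / 0.04217 = 3.45

L/D = 3.45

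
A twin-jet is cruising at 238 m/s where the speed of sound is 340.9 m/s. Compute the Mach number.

M = v/a = 238 / 340.9 = 0.698

M = 0.698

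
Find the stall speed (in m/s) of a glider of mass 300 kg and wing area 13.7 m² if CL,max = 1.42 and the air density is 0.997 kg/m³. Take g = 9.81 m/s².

V_stall = 17.4 m/s

Stall occurs when L = W at CL,max. W = mg = 300 × 9.81 = 2943 N.
V_stall = √(2W/(ρ·S·CL,max)) = √(2 × 2943 / (0.997 × 13.7 × 1.42))
V_stall = √303.5 = 17.4 m/s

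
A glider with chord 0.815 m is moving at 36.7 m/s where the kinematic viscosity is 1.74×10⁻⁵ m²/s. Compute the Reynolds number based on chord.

Re = 1.72×10^6

Re = v·c/ν = 36.7 × 0.815 / (1.74×10⁻⁵) = 1.72×10^6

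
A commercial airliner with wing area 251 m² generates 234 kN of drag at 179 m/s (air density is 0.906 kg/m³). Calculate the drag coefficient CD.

From D = ½ρv²S·CD, rearranging gives CD = 2D/(ρv²S).
CD = 2 × 2.34×10^5 / (0.906 × 179² × 251) = 0.0642

CD = 0.0642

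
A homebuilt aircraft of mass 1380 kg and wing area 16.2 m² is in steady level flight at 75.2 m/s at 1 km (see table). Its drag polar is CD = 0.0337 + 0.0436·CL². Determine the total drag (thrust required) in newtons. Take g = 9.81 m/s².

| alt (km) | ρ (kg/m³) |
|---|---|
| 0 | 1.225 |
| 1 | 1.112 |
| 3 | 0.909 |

D = 1870 N

At 1 km, from the table: ρ = 1.112 kg/m³.
Weight W = mg = 1380 × 9.81 = 13538 N; in level flight L = W.
Dynamic pressure q = 0.5 × 1.112 × 75.2² = 3144 Pa.
Required CL = L/(qS) = 13538/(3144·16.2) = 0.2658.
CD = 0.0337 + 0.0436 × 0.2658² = 0.03678.
D = q·S·CD = 3144 × 16.2 × 0.03678 = 1873 N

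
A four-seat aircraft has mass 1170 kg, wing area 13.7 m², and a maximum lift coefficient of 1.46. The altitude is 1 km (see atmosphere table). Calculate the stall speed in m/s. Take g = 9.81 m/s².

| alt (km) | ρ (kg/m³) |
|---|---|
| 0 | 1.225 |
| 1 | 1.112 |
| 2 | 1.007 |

V_stall = 32.1 m/s

At 1 km, from the table: ρ = 1.112 kg/m³.
Stall occurs when L = W at CL,max. W = mg = 1170 × 9.81 = 11480 N.
V_stall = √(2W/(ρ·S·CL,max)) = √(2 × 11480 / (1.112 × 13.7 × 1.46))
V_stall = √1032 = 32.1 m/s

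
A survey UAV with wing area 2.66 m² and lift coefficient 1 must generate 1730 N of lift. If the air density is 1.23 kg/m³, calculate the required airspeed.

L = ½ρv²S·CL ⇒ v = √(2L/(ρ·S·CL))
v = √(2 × 1730 / (1.23 × 2.66 × 1)) = √1058 = 32.5 m/s

v = 32.5 m/s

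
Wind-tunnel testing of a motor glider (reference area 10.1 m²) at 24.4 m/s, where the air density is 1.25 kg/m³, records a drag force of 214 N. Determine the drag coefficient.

From D = ½ρv²S·CD, rearranging gives CD = 2D/(ρv²S).
CD = 2 × 214 / (1.25 × 24.4² × 10.1) = 0.0569

CD = 0.0569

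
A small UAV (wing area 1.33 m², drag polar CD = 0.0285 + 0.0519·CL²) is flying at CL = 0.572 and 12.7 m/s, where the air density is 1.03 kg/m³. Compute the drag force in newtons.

CD = 0.0285 + 0.0519 × 0.572² = 0.04548
D = ½ρv²S·CD = ½ × 1.03 × 12.7² × 1.33 × 0.04548 = 5.02 N

D = 5.02 N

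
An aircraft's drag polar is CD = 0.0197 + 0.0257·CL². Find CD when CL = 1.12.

CD = 0.0197 + 0.0257 × 1.12² = 0.0197 + 0.03224 = 0.0519

CD = 0.0519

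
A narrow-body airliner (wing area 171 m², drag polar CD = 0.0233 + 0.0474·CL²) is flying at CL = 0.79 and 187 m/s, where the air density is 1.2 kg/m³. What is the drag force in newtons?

CD = 0.0233 + 0.0474 × 0.79² = 0.05288
D = ½ρv²S·CD = ½ × 1.2 × 187² × 171 × 0.05288 = 1.9×10^5 N

D = 1.9×10^5 N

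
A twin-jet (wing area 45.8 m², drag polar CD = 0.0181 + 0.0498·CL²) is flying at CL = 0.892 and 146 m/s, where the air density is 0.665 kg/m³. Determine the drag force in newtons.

D = 18700 N

CD = 0.0181 + 0.0498 × 0.892² = 0.05772
D = ½ρv²S·CD = ½ × 0.665 × 146² × 45.8 × 0.05772 = 18700 N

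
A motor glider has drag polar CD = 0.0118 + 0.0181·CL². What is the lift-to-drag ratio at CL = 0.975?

L/D = 33.6

CD = 0.0118 + 0.0181 × 0.975² = 0.02901
L/D = CL/CD = 0.975 / 0.02901 = 33.6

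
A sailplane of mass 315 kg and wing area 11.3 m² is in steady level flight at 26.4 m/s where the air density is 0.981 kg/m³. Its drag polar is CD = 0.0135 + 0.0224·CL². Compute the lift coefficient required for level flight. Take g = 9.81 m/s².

Weight W = mg = 315 × 9.81 = 3090.2 N; in level flight L = W.
q = ½ρv² = ½ × 0.981 × 26.4² = 341.9 Pa.
CL = W/(q·S) = 3090.2 / (341.9 × 11.3) = 0.7999.

CL = 0.8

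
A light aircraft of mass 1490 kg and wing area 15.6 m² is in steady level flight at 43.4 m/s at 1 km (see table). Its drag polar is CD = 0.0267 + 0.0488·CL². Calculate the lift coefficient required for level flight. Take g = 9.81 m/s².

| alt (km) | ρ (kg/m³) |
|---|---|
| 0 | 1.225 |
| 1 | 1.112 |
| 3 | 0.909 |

CL = 0.895

At 1 km, from the table: ρ = 1.112 kg/m³.
Weight W = mg = 1490 × 9.81 = 14617 N; in level flight L = W.
Dynamic pressure q = 0.5 × 1.112 × 43.4² = 1047 Pa.
Required CL = L/(qS) = 14617/(1047·15.6) = 0.8947.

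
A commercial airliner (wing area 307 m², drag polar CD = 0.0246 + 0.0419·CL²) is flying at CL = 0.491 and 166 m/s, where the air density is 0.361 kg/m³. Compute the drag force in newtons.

D = 53000 N

CD = 0.0246 + 0.0419 × 0.491² = 0.0347
D = ½ρv²S·CD = ½ × 0.361 × 166² × 307 × 0.0347 = 53000 N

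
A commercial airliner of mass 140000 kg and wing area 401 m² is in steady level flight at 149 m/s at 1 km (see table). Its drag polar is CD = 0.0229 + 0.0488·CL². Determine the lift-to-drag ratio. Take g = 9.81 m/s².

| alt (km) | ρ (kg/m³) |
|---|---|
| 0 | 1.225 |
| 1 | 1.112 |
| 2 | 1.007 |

L/D = 10.4

At 1 km, from the table: ρ = 1.112 kg/m³.
Weight W = mg = 140000 × 9.81 = 1.3734×10^6 N; in level flight L = W.
Dynamic pressure q = 0.5 × 1.112 × 149² = 12340 Pa.
Required CL = L/(qS) = 1.3734×10^6/(12340·401) = 0.2775.
CD = 0.0229 + 0.0488 × 0.2775² = 0.02666.
L/D = CL/CD = 0.2775 / 0.02666 = 10.4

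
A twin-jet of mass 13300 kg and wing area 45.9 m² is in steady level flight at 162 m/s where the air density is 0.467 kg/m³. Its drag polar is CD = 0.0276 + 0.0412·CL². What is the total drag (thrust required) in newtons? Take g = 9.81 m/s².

Level flight ⇒ L = W = m·g = 13300 × 9.81 = 1.3047×10^5 N.
Dynamic pressure q = 0.5 × 0.467 × 162² = 6128 Pa.
CL = 2W/(ρv²S) = 2×1.3047×10^5/(0.467×162²×45.9) = 0.4639.
CD = 0.0276 + 0.0412 × 0.4639² = 0.03647.
D = q·S·CD = 6128 × 45.9 × 0.03647 = 10260 N

D = 10300 N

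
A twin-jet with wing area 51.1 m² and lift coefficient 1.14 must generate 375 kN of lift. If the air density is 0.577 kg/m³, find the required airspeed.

v = 149 m/s

L = ½ρv²S·CL ⇒ v = √(2L/(ρ·S·CL))
v = √(2 × 3.75×10^5 / (0.577 × 51.1 × 1.14)) = √22310 = 149 m/s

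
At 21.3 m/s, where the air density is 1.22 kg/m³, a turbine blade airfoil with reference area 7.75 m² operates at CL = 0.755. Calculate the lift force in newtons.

L = ½ρv²S·CL = ½ × 1.22 × 21.3² × 7.75 × 0.755 = 1620 N

L = 1620 N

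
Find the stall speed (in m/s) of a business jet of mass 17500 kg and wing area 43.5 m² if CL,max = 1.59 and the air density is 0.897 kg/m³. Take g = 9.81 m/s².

At stall, lift equals weight: L = W = m·g = 17500 × 9.81 = 1.717×10^5 N.
V_stall = √(2W/(ρ·S·CL,max)) = √(2 × 1.717×10^5 / (0.897 × 43.5 × 1.59))
V_stall = √5534 = 74.4 m/s

V_stall = 74.4 m/s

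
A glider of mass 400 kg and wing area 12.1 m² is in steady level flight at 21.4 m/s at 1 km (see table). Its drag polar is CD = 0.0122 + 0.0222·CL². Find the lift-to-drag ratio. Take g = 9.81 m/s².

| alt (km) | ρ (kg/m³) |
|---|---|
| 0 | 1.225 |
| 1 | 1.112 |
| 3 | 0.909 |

At 1 km, from the table: ρ = 1.112 kg/m³.
Weight W = mg = 400 × 9.81 = 3924 N; in level flight L = W.
Dynamic pressure q = 0.5 × 1.112 × 21.4² = 254.6 Pa.
Required CL = L/(qS) = 3924/(254.6·12.1) = 1.274.
CD = 0.0122 + 0.0222 × 1.274² = 0.04821.
L/D = CL/CD = 1.274 / 0.04821 = 26.4

L/D = 26.4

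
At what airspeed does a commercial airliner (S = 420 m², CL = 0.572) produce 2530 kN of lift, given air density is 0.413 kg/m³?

v = 226 m/s

L = ½ρv²S·CL ⇒ v = √(2L/(ρ·S·CL))
v = √(2 × 2.53×10^6 / (0.413 × 420 × 0.572)) = √51000 = 226 m/s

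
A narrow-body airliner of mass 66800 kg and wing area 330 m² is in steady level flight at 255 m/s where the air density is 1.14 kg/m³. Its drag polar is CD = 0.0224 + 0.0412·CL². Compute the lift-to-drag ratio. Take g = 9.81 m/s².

In steady level flight, lift balances weight: W = mg = 66800 × 9.81 = 6.5531×10^5 N.
Dynamic pressure q = 0.5 × 1.14 × 255² = 37060 Pa.
Required CL = L/(qS) = 6.5531×10^5/(37060·330) = 0.05358.
CD = 0.0224 + 0.0412 × 0.05358² = 0.02252.
L/D = CL/CD = 0.05358 / 0.02252 = 2.38

L/D = 2.38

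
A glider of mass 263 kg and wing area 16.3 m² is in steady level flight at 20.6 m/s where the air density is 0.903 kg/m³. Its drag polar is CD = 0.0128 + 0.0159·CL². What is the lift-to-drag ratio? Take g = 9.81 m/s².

Weight W = mg = 263 × 9.81 = 2580 N; in level flight L = W.
q = ½ρv² = ½ × 0.903 × 20.6² = 191.6 Pa.
Required CL = L/(qS) = 2580/(191.6·16.3) = 0.8261.
CD = 0.0128 + 0.0159 × 0.8261² = 0.02365.
L/D = CL/CD = 0.8261 / 0.02365 = 34.9

L/D = 34.9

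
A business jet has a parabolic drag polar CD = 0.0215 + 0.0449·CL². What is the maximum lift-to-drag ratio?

(L/D)max = 16.1

For CD = CD0 + K·CL², (L/D)max occurs at CL* = √(CD0/K) and equals 1/(2√(K·CD0)).
(L/D)max = 1/(2√(0.0449 × 0.0215)) = 1/(2 × 0.03107) = 16.1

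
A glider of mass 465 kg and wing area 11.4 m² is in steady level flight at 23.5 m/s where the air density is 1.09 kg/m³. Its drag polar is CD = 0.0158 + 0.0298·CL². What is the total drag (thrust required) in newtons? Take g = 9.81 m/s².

Level flight ⇒ L = W = m·g = 465 × 9.81 = 4561.7 N.
Dynamic pressure q = 0.5 × 1.09 × 23.5² = 301 Pa.
Required CL = L/(qS) = 4561.7/(301·11.4) = 1.329.
CD = 0.0158 + 0.0298 × 1.329² = 0.06847.
D = q·S·CD = 301 × 11.4 × 0.06847 = 234.9 N

D = 235 N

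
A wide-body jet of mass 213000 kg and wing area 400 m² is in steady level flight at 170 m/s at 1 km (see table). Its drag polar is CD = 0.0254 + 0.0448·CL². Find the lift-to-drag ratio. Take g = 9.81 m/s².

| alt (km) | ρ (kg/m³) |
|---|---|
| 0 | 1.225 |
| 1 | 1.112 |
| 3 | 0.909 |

At 1 km, from the table: ρ = 1.112 kg/m³.
Level flight ⇒ L = W = m·g = 213000 × 9.81 = 2.0895×10^6 N.
Dynamic pressure q = 0.5 × 1.112 × 170² = 16070 Pa.
CL = W/(q·S) = 2.0895×10^6 / (16070 × 400) = 0.3251.
CD = 0.0254 + 0.0448 × 0.3251² = 0.03013.
L/D = CL/CD = 0.3251 / 0.03013 = 10.8

L/D = 10.8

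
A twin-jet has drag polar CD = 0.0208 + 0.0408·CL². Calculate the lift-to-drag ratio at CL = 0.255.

L/D = 10.9

CD = 0.0208 + 0.0408 × 0.255² = 0.02345
L/D = CL/CD = 0.255 / 0.02345 = 10.9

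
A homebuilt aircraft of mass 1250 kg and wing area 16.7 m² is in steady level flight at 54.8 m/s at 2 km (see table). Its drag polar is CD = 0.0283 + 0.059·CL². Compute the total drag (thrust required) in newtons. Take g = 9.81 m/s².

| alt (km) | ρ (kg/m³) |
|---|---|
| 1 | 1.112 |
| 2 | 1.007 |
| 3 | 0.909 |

D = 1070 N

At 2 km, from the table: ρ = 1.007 kg/m³.
Weight W = mg = 1250 × 9.81 = 12262 N; in level flight L = W.
q = ½ρv² = ½ × 1.007 × 54.8² = 1512 Pa.
CL = W/(q·S) = 12262 / (1512 × 16.7) = 0.4856.
CD = 0.0283 + 0.059 × 0.4856² = 0.04221.
D = q·S·CD = 1512 × 16.7 × 0.04221 = 1066 N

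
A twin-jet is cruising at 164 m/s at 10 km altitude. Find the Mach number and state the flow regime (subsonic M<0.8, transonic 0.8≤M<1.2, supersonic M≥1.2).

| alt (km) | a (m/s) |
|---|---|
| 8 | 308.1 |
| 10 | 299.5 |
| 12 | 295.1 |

At 10 km, from the table: a = 299.5 m/s.
M = v/a = 164 / 299.5 = 0.548
M = 0.548 → subsonic.

M = 0.548 (subsonic)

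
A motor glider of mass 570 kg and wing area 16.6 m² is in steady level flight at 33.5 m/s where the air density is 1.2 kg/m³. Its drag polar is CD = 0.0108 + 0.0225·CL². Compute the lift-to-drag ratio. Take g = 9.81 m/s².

L/D = 30.4

Weight W = mg = 570 × 9.81 = 5591.7 N; in level flight L = W.
q = ½ρv² = ½ × 1.2 × 33.5² = 673.3 Pa.
CL = 2W/(ρv²S) = 2×5591.7/(1.2×33.5²×16.6) = 0.5003.
CD = 0.0108 + 0.0225 × 0.5003² = 0.01643.
L/D = CL/CD = 0.5003 / 0.01643 = 30.4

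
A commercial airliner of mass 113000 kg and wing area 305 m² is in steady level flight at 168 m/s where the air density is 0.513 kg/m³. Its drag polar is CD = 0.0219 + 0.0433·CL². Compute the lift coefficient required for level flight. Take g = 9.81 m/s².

CL = 0.502

Level flight ⇒ L = W = m·g = 113000 × 9.81 = 1.1085×10^6 N.
q = ½ρv² = ½ × 0.513 × 168² = 7239 Pa.
Required CL = L/(qS) = 1.1085×10^6/(7239·305) = 0.502.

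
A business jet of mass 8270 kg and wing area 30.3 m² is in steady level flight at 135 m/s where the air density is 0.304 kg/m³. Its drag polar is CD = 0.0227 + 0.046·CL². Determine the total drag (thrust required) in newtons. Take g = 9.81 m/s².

Weight W = mg = 8270 × 9.81 = 81129 N; in level flight L = W.
q = ½ρv² = ½ × 0.304 × 135² = 2770 Pa.
CL = W/(q·S) = 81129 / (2770 × 30.3) = 0.9665.
CD = 0.0227 + 0.046 × 0.9665² = 0.06567.
D = q·S·CD = 2770 × 30.3 × 0.06567 = 5512 N

D = 5510 N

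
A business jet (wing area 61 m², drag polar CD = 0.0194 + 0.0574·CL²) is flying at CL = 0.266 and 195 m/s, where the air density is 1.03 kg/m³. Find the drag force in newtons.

CD = 0.0194 + 0.0574 × 0.266² = 0.02346
D = ½ρv²S·CD = ½ × 1.03 × 195² × 61 × 0.02346 = 28000 N

D = 28000 N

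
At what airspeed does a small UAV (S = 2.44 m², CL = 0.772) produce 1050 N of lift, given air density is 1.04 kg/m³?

L = ½ρv²S·CL ⇒ v = √(2L/(ρ·S·CL))
v = √(2 × 1050 / (1.04 × 2.44 × 0.772)) = √1072 = 32.7 m/s

v = 32.7 m/s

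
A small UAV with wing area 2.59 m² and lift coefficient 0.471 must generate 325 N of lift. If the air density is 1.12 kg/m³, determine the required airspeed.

v = 21.8 m/s

L = ½ρv²S·CL ⇒ v = √(2L/(ρ·S·CL))
v = √(2 × 325 / (1.12 × 2.59 × 0.471)) = √475.7 = 21.8 m/s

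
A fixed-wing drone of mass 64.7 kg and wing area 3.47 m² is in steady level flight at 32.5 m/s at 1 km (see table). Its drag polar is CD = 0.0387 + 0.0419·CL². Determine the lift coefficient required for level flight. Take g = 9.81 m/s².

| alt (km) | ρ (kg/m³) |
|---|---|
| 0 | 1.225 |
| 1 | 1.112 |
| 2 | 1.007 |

At 1 km, from the table: ρ = 1.112 kg/m³.
Weight W = mg = 64.7 × 9.81 = 634.71 N; in level flight L = W.
q = ½ρv² = ½ × 1.112 × 32.5² = 587.3 Pa.
CL = W/(q·S) = 634.71 / (587.3 × 3.47) = 0.3115.

CL = 0.311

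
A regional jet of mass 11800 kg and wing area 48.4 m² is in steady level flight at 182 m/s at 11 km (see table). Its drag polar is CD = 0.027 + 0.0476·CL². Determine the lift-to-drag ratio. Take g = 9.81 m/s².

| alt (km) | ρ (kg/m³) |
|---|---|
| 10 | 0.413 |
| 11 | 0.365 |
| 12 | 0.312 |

L/D = 11.5

At 11 km, from the table: ρ = 0.365 kg/m³.
In steady level flight, lift balances weight: W = mg = 11800 × 9.81 = 1.1576×10^5 N.
q = ½ρv² = ½ × 0.365 × 182² = 6045 Pa.
CL = W/(q·S) = 1.1576×10^5 / (6045 × 48.4) = 0.3956.
CD = 0.027 + 0.0476 × 0.3956² = 0.03445.
L/D = CL/CD = 0.3956 / 0.03445 = 11.5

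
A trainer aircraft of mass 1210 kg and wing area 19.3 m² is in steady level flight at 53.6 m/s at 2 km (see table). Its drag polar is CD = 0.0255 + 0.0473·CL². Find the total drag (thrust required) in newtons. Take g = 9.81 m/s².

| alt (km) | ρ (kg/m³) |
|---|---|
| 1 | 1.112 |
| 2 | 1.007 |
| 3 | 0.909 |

At 2 km, from the table: ρ = 1.007 kg/m³.
Weight W = mg = 1210 × 9.81 = 11870 N; in level flight L = W.
q = ½ρv² = ½ × 1.007 × 53.6² = 1447 Pa.
CL = W/(q·S) = 11870 / (1447 × 19.3) = 0.4252.
CD = 0.0255 + 0.0473 × 0.4252² = 0.03405.
D = q·S·CD = 1447 × 19.3 × 0.03405 = 950.6 N

D = 951 N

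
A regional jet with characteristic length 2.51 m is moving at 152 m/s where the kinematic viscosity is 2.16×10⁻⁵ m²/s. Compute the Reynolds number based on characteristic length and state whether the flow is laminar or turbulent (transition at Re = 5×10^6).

Re = v·c/ν = 152 × 2.51 / (2.16×10⁻⁵) = 1.77×10^7
Since 1.77×10^7 > 5×10^6, the flow is turbulent.

Re = 1.77×10^7 (turbulent)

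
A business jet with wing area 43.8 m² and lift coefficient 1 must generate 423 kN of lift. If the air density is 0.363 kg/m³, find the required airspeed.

v = 231 m/s

L = ½ρv²S·CL ⇒ v = √(2L/(ρ·S·CL))
v = √(2 × 4.23×10^5 / (0.363 × 43.8 × 1)) = √53210 = 231 m/s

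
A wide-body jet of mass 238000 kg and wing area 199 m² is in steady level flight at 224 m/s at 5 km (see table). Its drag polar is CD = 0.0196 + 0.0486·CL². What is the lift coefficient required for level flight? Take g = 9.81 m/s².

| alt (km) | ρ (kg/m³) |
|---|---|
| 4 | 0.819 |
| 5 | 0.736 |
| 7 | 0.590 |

At 5 km, from the table: ρ = 0.736 kg/m³.
Weight W = mg = 238000 × 9.81 = 2.3348×10^6 N; in level flight L = W.
q = ½ρv² = ½ × 0.736 × 224² = 18460 Pa.
CL = W/(q·S) = 2.3348×10^6 / (18460 × 199) = 0.6354.

CL = 0.635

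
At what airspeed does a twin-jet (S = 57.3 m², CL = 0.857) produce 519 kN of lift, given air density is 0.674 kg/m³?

v = 177 m/s

L = ½ρv²S·CL ⇒ v = √(2L/(ρ·S·CL))
v = √(2 × 5.19×10^5 / (0.674 × 57.3 × 0.857)) = √31360 = 177 m/s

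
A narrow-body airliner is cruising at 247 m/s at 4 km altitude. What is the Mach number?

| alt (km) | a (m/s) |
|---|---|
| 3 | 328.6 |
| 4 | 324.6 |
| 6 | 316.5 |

At 4 km, from the table: a = 324.6 m/s.
M = v/a = 247 / 324.6 = 0.761

M = 0.761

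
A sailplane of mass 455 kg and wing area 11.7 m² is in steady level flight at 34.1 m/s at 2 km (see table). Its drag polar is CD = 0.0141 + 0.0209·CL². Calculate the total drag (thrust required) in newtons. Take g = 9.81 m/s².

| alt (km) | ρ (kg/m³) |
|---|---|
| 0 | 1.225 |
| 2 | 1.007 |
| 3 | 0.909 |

D = 157 N

At 2 km, from the table: ρ = 1.007 kg/m³.
In steady level flight, lift balances weight: W = mg = 455 × 9.81 = 4463.6 N.
q = ½ρv² = ½ × 1.007 × 34.1² = 585.5 Pa.
Required CL = L/(qS) = 4463.6/(585.5·11.7) = 0.6516.
CD = 0.0141 + 0.0209 × 0.6516² = 0.02297.
D = q·S·CD = 585.5 × 11.7 × 0.02297 = 157.4 N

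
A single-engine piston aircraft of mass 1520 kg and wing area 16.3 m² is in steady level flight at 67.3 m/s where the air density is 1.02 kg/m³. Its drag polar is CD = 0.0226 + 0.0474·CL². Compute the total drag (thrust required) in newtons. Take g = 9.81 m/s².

Weight W = mg = 1520 × 9.81 = 14911 N; in level flight L = W.
Dynamic pressure q = 0.5 × 1.02 × 67.3² = 2310 Pa.
Required CL = L/(qS) = 14911/(2310·16.3) = 0.396.
CD = 0.0226 + 0.0474 × 0.396² = 0.03003.
D = q·S·CD = 2310 × 16.3 × 0.03003 = 1131 N

D = 1130 N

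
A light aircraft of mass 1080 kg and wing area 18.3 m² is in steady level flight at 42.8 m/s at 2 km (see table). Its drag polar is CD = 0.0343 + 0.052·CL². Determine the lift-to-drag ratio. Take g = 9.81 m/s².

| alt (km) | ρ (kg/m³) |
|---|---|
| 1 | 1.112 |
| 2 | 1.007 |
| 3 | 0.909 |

L/D = 11.5

At 2 km, from the table: ρ = 1.007 kg/m³.
In steady level flight, lift balances weight: W = mg = 1080 × 9.81 = 10595 N.
q = ½ρv² = ½ × 1.007 × 42.8² = 922.3 Pa.
Required CL = L/(qS) = 10595/(922.3·18.3) = 0.6277.
CD = 0.0343 + 0.052 × 0.6277² = 0.05479.
L/D = CL/CD = 0.6277 / 0.05479 = 11.5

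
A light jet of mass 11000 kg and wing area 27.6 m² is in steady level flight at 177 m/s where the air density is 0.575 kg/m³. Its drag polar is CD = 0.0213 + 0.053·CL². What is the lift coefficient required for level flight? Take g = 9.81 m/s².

Level flight ⇒ L = W = m·g = 11000 × 9.81 = 1.0791×10^5 N.
Dynamic pressure q = 0.5 × 0.575 × 177² = 9007 Pa.
CL = W/(q·S) = 1.0791×10^5 / (9007 × 27.6) = 0.4341.

CL = 0.434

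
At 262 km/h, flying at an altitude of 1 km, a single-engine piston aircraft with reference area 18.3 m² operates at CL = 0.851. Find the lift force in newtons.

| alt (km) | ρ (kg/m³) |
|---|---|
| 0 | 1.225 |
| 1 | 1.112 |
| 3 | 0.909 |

At 1 km, from the table: ρ = 1.112 kg/m³.
Convert speed: v = 262 km/h ÷ 3.6 = 72.78 m/s.
L = ½ρv²S·CL = ½ × 1.112 × 72.78² × 18.3 × 0.851 = 45900 N ≈ 45.9 kN

L = 45900 N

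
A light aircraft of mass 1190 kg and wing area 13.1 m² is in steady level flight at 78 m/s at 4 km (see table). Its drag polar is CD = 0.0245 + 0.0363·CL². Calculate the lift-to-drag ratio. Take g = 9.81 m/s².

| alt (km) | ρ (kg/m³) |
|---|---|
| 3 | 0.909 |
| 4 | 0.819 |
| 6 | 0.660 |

L/D = 12.3

At 4 km, from the table: ρ = 0.819 kg/m³.
Level flight ⇒ L = W = m·g = 1190 × 9.81 = 11674 N.
q = ½ρv² = ½ × 0.819 × 78² = 2491 Pa.
CL = 2W/(ρv²S) = 2×11674/(0.819×78²×13.1) = 0.3577.
CD = 0.0245 + 0.0363 × 0.3577² = 0.02914.
L/D = CL/CD = 0.3577 / 0.02914 = 12.3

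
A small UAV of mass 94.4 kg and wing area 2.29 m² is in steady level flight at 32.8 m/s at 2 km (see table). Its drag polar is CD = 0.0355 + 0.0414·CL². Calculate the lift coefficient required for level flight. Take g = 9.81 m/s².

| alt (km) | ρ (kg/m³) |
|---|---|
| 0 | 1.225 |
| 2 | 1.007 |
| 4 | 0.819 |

CL = 0.747

At 2 km, from the table: ρ = 1.007 kg/m³.
In steady level flight, lift balances weight: W = mg = 94.4 × 9.81 = 926.06 N.
Dynamic pressure q = 0.5 × 1.007 × 32.8² = 541.7 Pa.
CL = W/(q·S) = 926.06 / (541.7 × 2.29) = 0.7465.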